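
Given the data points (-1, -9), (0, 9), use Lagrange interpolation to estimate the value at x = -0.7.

Lagrange interpolation formula:
P(x) = Σ yᵢ × Lᵢ(x)
where Lᵢ(x) = Π_{j≠i} (x - xⱼ)/(xᵢ - xⱼ)

L_0(-0.7) = (-0.7 - 0)/(-1 - 0) = 0.700000
L_1(-0.7) = (-0.7 - (-1))/(0 - (-1)) = 0.300000

P(-0.7) = (-9)×L_0(-0.7) + 9×L_1(-0.7)
P(-0.7) = -3.600000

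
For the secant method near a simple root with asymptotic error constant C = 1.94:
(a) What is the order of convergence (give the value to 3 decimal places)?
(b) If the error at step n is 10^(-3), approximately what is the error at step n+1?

(a) Secant method has superlinear convergence with order φ = (1+√5)/2 ≈ 1.618.
    This means |e_{n+1}| ≈ C|e_n|^1.618.

(b) With |e_n| = 10^(-3) and C = 1.94:
    |e_{n+1}| ≈ 1.94 × (10^(-3))^1.618 = 1.94 × 10^(-4.85)

(a) ≈ 1.618 (golden ratio); (b) |e_{n+1}| ≈ 2.715e-05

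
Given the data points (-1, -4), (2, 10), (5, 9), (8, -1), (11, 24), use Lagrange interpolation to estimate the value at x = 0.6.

Lagrange interpolation formula:
P(x) = Σ yᵢ × Lᵢ(x)
where Lᵢ(x) = Π_{j≠i} (x - xⱼ)/(xᵢ - xⱼ)

L_0(0.6) = (0.6 - 2)/(-1 - 2) × (0.6 - 5)/(-1 - 5) × (0.6 - 8)/(-1 - 8) × (0.6 - 11)/(-1 - 11) = 0.243865
L_1(0.6) = (0.6 - (-1))/(2 - (-1)) × (0.6 - 5)/(2 - 5) × (0.6 - 8)/(2 - 8) × (0.6 - 11)/(2 - 11) = 1.114812
L_2(0.6) = (0.6 - (-1))/(5 - (-1)) × (0.6 - 2)/(5 - 2) × (0.6 - 8)/(5 - 8) × (0.6 - 11)/(5 - 11) = -0.532069
L_3(0.6) = (0.6 - (-1))/(8 - (-1)) × (0.6 - 2)/(8 - 2) × (0.6 - 5)/(8 - 5) × (0.6 - 11)/(8 - 11) = 0.210910
L_4(0.6) = (0.6 - (-1))/(11 - (-1)) × (0.6 - 2)/(11 - 2) × (0.6 - 5)/(11 - 5) × (0.6 - 8)/(11 - 8) = -0.037518

P(0.6) = (-4)×L_0(0.6) + 10×L_1(0.6) + 9×L_2(0.6) + (-1)×L_3(0.6) + 24×L_4(0.6)
P(0.6) = 4.272698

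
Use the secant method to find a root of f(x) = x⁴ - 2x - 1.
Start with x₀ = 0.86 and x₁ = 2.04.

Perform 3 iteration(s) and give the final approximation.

f(x) = x⁴ - 2x - 1
x₀ = 0.86, x₁ = 2.04

Secant formula: x_{n+1} = x_n - f(x_n)(x_n - x_{n-1})/(f(x_n) - f(x_{n-1}))

Iteration 1:
  f(0.860000) = -2.172992
  f(2.040000) = 12.238915
  x_2 = 2.040000 - 12.238915×(2.040000 - 0.860000)/(12.238915 - (-2.172992))
       = 1.037918
Iteration 2:
  f(2.040000) = 12.238915
  f(1.037918) = -1.915318
  x_3 = 1.037918 - (-1.915318)×(1.037918 - 2.040000)/(-1.915318 - 12.238915)
       = 1.173517
Iteration 3:
  f(1.037918) = -1.915318
  f(1.173517) = -1.450513
  x_4 = 1.173517 - (-1.450513)×(1.173517 - 1.037918)/(-1.450513 - (-1.915318))
       = 1.596681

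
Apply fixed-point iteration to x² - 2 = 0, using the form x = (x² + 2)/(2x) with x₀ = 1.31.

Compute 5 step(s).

Equation: x² - 2 = 0
Fixed-point form: x = (x² + 2)/(2x)
x₀ = 1.31

x_1 = g(1.310000) = 1.418359
x_2 = g(1.418359) = 1.414220
x_3 = g(1.414220) = 1.414214
x_4 = g(1.414214) = 1.414214
x_5 = g(1.414214) = 1.414214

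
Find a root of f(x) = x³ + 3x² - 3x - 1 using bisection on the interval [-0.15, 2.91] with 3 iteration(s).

f(x) = x³ + 3x² - 3x - 1
Initial interval: [-0.15, 2.91]

Iteration 1:
  c_1 = (-0.150000 + 2.910000)/2 = 1.380000
  f(c_1) = f(1.380000) = 3.201272
  f(a) × f(c) < 0, new interval: [-0.150000, 1.380000]
Iteration 2:
  c_2 = (-0.150000 + 1.380000)/2 = 0.615000
  f(c_2) = f(0.615000) = -1.477717
  f(a) × f(c) ≥ 0, new interval: [0.615000, 1.380000]
Iteration 3:
  c_3 = (0.615000 + 1.380000)/2 = 0.997500
  f(c_3) = f(0.997500) = -0.014963
  f(a) × f(c) ≥ 0, new interval: [0.997500, 1.380000]

After 3 iteration(s), the approximation is c_3 = 0.997500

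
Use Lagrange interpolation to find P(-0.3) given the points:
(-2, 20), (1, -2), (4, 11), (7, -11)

Lagrange interpolation formula:
P(x) = Σ yᵢ × Lᵢ(x)
where Lᵢ(x) = Π_{j≠i} (x - xⱼ)/(xᵢ - xⱼ)

L_0(-0.3) = (-0.3 - 1)/(-2 - 1) × (-0.3 - 4)/(-2 - 4) × (-0.3 - 7)/(-2 - 7) = 0.251895
L_1(-0.3) = (-0.3 - (-2))/(1 - (-2)) × (-0.3 - 4)/(1 - 4) × (-0.3 - 7)/(1 - 7) = 0.988204
L_2(-0.3) = (-0.3 - (-2))/(4 - (-2)) × (-0.3 - 1)/(4 - 1) × (-0.3 - 7)/(4 - 7) = -0.298759
L_3(-0.3) = (-0.3 - (-2))/(7 - (-2)) × (-0.3 - 1)/(7 - 1) × (-0.3 - 4)/(7 - 4) = 0.058660

P(-0.3) = 20×L_0(-0.3) + (-2)×L_1(-0.3) + 11×L_2(-0.3) + (-11)×L_3(-0.3)
P(-0.3) = -0.870123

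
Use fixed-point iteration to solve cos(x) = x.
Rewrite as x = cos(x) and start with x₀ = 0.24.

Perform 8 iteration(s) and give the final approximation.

Equation: cos(x) = x
Fixed-point form: x = cos(x)
x₀ = 0.24

x_1 = g(0.240000) = 0.971338
x_2 = g(0.971338) = 0.564195
x_3 = g(0.564195) = 0.845019
x_4 = g(0.845019) = 0.663717
x_5 = g(0.663717) = 0.787708
x_6 = g(0.787708) = 0.705472
x_7 = g(0.705472) = 0.761306
x_8 = g(0.761306) = 0.723936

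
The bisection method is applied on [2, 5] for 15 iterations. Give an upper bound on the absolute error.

Bisection error bound: |error| ≤ (b-a)/2^n
|error| ≤ (5 - 2)/2^15 = 3/2^15
|error| ≤ 0.0000915527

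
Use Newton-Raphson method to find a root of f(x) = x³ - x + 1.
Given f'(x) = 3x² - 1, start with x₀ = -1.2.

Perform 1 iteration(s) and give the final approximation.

f(x) = x³ - x + 1
f'(x) = 3x² - 1
x₀ = -1.2

Newton-Raphson formula: x_{n+1} = x_n - f(x_n)/f'(x_n)

Iteration 1:
  f(-1.200000) = 0.472000
  f'(-1.200000) = 3.320000
  x_1 = -1.200000 - 0.472000/3.320000 = -1.342169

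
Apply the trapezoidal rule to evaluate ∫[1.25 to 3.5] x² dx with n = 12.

f(x) = x²
a = 1.25, b = 3.5, n = 12
h = (b - a)/n = 0.187500

Trapezoidal rule: (h/2)[f(x₀) + 2f(x₁) + 2f(x₂) + ... + f(xₙ)]

x_0 = 1.2500, f(x_0) = 1.562500, coefficient = 1
x_1 = 1.4375, f(x_1) = 2.066406, coefficient = 2
x_2 = 1.6250, f(x_2) = 2.640625, coefficient = 2
x_3 = 1.8125, f(x_3) = 3.285156, coefficient = 2
x_4 = 2.0000, f(x_4) = 4.000000, coefficient = 2
x_5 = 2.1875, f(x_5) = 4.785156, coefficient = 2
x_6 = 2.3750, f(x_6) = 5.640625, coefficient = 2
x_7 = 2.5625, f(x_7) = 6.566406, coefficient = 2
x_8 = 2.7500, f(x_8) = 7.562500, coefficient = 2
x_9 = 2.9375, f(x_9) = 8.628906, coefficient = 2
x_10 = 3.1250, f(x_10) = 9.765625, coefficient = 2
x_11 = 3.3125, f(x_11) = 10.972656, coefficient = 2
x_12 = 3.5000, f(x_12) = 12.250000, coefficient = 1

I ≈ (0.187500/2) × 145.640625 = 13.653809
Exact value: 13.640625
Error: 0.013184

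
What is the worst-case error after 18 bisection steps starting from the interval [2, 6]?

Bisection error bound: |error| ≤ (b-a)/2^n
|error| ≤ (6 - 2)/2^18 = 4/2^18
|error| ≤ 0.0000152588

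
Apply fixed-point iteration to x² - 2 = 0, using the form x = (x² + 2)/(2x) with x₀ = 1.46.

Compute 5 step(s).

Equation: x² - 2 = 0
Fixed-point form: x = (x² + 2)/(2x)
x₀ = 1.46

x_1 = g(1.460000) = 1.414932
x_2 = g(1.414932) = 1.414214
x_3 = g(1.414214) = 1.414214
x_4 = g(1.414214) = 1.414214
x_5 = g(1.414214) = 1.414214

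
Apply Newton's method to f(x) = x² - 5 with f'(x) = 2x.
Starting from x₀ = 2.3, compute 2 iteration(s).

f(x) = x² - 5
f'(x) = 2x
x₀ = 2.3

Newton-Raphson formula: x_{n+1} = x_n - f(x_n)/f'(x_n)

Iteration 1:
  f(2.300000) = 0.290000
  f'(2.300000) = 4.600000
  x_1 = 2.300000 - 0.290000/4.600000 = 2.236957
Iteration 2:
  f(2.236957) = 0.003974
  f'(2.236957) = 4.473913
  x_2 = 2.236957 - 0.003974/4.473913 = 2.236068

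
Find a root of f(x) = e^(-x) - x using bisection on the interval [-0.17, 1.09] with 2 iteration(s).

f(x) = e^(-x) - x
Initial interval: [-0.17, 1.09]

Iteration 1:
  c_1 = (-0.170000 + 1.090000)/2 = 0.460000
  f(c_1) = f(0.460000) = 0.171284
  f(a) × f(c) ≥ 0, new interval: [0.460000, 1.090000]
Iteration 2:
  c_2 = (0.460000 + 1.090000)/2 = 0.775000
  f(c_2) = f(0.775000) = -0.314296
  f(a) × f(c) < 0, new interval: [0.460000, 0.775000]

After 2 iteration(s), the approximation is c_2 = 0.775000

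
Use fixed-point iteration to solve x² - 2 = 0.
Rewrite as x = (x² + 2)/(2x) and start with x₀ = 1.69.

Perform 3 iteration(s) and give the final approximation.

Equation: x² - 2 = 0
Fixed-point form: x = (x² + 2)/(2x)
x₀ = 1.69

x_1 = g(1.690000) = 1.436716
x_2 = g(1.436716) = 1.414390
x_3 = g(1.414390) = 1.414214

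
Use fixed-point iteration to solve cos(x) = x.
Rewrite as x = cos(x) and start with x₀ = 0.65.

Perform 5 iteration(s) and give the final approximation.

Equation: cos(x) = x
Fixed-point form: x = cos(x)
x₀ = 0.65

x_1 = g(0.650000) = 0.796084
x_2 = g(0.796084) = 0.699511
x_3 = g(0.699511) = 0.765157
x_4 = g(0.765157) = 0.721273
x_5 = g(0.721273) = 0.750965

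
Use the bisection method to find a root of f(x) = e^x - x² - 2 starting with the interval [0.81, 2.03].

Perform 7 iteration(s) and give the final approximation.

f(x) = e^x - x² - 2
Initial interval: [0.81, 2.03]

Iteration 1:
  c_1 = (0.810000 + 2.030000)/2 = 1.420000
  f(c_1) = f(1.420000) = 0.120720
  f(a) × f(c) < 0, new interval: [0.810000, 1.420000]
Iteration 2:
  c_2 = (0.810000 + 1.420000)/2 = 1.115000
  f(c_2) = f(1.115000) = -0.193657
  f(a) × f(c) ≥ 0, new interval: [1.115000, 1.420000]
Iteration 3:
  c_3 = (1.115000 + 1.420000)/2 = 1.267500
  f(c_3) = f(1.267500) = -0.054595
  f(a) × f(c) ≥ 0, new interval: [1.267500, 1.420000]
Iteration 4:
  c_4 = (1.267500 + 1.420000)/2 = 1.343750
  f(c_4) = f(1.343750) = 0.027728
  f(a) × f(c) < 0, new interval: [1.267500, 1.343750]
Iteration 5:
  c_5 = (1.267500 + 1.343750)/2 = 1.305625
  f(c_5) = f(1.305625) = -0.014662
  f(a) × f(c) ≥ 0, new interval: [1.305625, 1.343750]
Iteration 6:
  c_6 = (1.305625 + 1.343750)/2 = 1.324688
  f(c_6) = f(1.324688) = 0.006213
  f(a) × f(c) < 0, new interval: [1.305625, 1.324688]
Iteration 7:
  c_7 = (1.305625 + 1.324688)/2 = 1.315156
  f(c_7) = f(1.315156) = -0.004303
  f(a) × f(c) ≥ 0, new interval: [1.315156, 1.324688]

After 7 iteration(s), the approximation is c_7 = 1.315156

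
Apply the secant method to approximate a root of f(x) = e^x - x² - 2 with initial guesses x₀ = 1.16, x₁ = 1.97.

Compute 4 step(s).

f(x) = e^x - x² - 2
x₀ = 1.16, x₁ = 1.97

Secant formula: x_{n+1} = x_n - f(x_n)(x_n - x_{n-1})/(f(x_n) - f(x_{n-1}))

Iteration 1:
  f(1.160000) = -0.155667
  f(1.970000) = 1.289776
  x_2 = 1.970000 - 1.289776×(1.970000 - 1.160000)/(1.289776 - (-0.155667))
       = 1.247233
Iteration 2:
  f(1.970000) = 1.289776
  f(1.247233) = -0.074892
  x_3 = 1.247233 - (-0.074892)×(1.247233 - 1.970000)/(-0.074892 - 1.289776)
       = 1.286898
Iteration 3:
  f(1.247233) = -0.074892
  f(1.286898) = -0.034572
  x_4 = 1.286898 - (-0.034572)×(1.286898 - 1.247233)/(-0.034572 - (-0.074892))
       = 1.320908
Iteration 4:
  f(1.286898) = -0.034572
  f(1.320908) = 0.002023
  x_5 = 1.320908 - 0.002023×(1.320908 - 1.286898)/(0.002023 - (-0.034572))
       = 1.319027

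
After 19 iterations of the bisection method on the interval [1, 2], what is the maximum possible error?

Bisection error bound: |error| ≤ (b-a)/2^n
|error| ≤ (2 - 1)/2^19 = 1/2^19
|error| ≤ 0.0000019073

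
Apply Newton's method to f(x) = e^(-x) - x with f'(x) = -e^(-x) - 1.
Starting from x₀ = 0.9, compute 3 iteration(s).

f(x) = e^(-x) - x
f'(x) = -e^(-x) - 1
x₀ = 0.9

Newton-Raphson formula: x_{n+1} = x_n - f(x_n)/f'(x_n)

Iteration 1:
  f(0.900000) = -0.493430
  f'(0.900000) = -1.406570
  x_1 = 0.900000 - (-0.493430)/(-1.406570) = 0.549196
Iteration 2:
  f(0.549196) = 0.028218
  f'(0.549196) = -1.577414
  x_2 = 0.549196 - 0.028218/(-1.577414) = 0.567085
Iteration 3:
  f(0.567085) = 0.000092
  f'(0.567085) = -1.567177
  x_3 = 0.567085 - 0.000092/(-1.567177) = 0.567143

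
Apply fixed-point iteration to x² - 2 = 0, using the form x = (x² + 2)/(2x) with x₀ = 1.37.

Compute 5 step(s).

Equation: x² - 2 = 0
Fixed-point form: x = (x² + 2)/(2x)
x₀ = 1.37

x_1 = g(1.370000) = 1.414927
x_2 = g(1.414927) = 1.414214
x_3 = g(1.414214) = 1.414214
x_4 = g(1.414214) = 1.414214
x_5 = g(1.414214) = 1.414214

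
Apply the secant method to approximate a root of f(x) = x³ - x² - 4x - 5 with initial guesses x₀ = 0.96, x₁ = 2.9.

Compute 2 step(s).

f(x) = x³ - x² - 4x - 5
x₀ = 0.96, x₁ = 2.9

Secant formula: x_{n+1} = x_n - f(x_n)(x_n - x_{n-1})/(f(x_n) - f(x_{n-1}))

Iteration 1:
  f(0.960000) = -8.876864
  f(2.900000) = -0.621000
  x_2 = 2.900000 - (-0.621000)×(2.900000 - 0.960000)/(-0.621000 - (-8.876864))
       = 3.045925
Iteration 2:
  f(2.900000) = -0.621000
  f(3.045925) = 1.797701
  x_3 = 3.045925 - 1.797701×(3.045925 - 2.900000)/(1.797701 - (-0.621000))
       = 2.937466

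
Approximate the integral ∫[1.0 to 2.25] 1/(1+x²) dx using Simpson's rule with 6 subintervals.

f(x) = 1/(1+x²)
a = 1.0, b = 2.25, n = 6
h = (b - a)/n = 0.208333

Simpson's rule: (h/3)[f(x₀) + 4f(x₁) + 2f(x₂) + ... + f(xₙ)]

x_0 = 1.0000, f(x_0) = 0.500000, coefficient = 1
x_1 = 1.2083, f(x_1) = 0.406493, coefficient = 4
x_2 = 1.4167, f(x_2) = 0.332564, coefficient = 2
x_3 = 1.6250, f(x_3) = 0.274678, coefficient = 4
x_4 = 1.8333, f(x_4) = 0.229299, coefficient = 2
x_5 = 2.0417, f(x_5) = 0.193483, coefficient = 4
x_6 = 2.2500, f(x_6) = 0.164948, coefficient = 1

I ≈ (0.208333/3) × 5.287290 = 0.367173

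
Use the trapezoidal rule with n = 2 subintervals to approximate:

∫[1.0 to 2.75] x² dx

f(x) = x²
a = 1.0, b = 2.75, n = 2
h = (b - a)/n = 0.875000

Trapezoidal rule: (h/2)[f(x₀) + 2f(x₁) + 2f(x₂) + ... + f(xₙ)]

x_0 = 1.0000, f(x_0) = 1.000000, coefficient = 1
x_1 = 1.8750, f(x_1) = 3.515625, coefficient = 2
x_2 = 2.7500, f(x_2) = 7.562500, coefficient = 1

I ≈ (0.875000/2) × 15.593750 = 6.822266
Exact value: 6.598958
Error: 0.223307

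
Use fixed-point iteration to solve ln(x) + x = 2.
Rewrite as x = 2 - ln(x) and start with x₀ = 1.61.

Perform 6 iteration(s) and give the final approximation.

Equation: ln(x) + x = 2
Fixed-point form: x = 2 - ln(x)
x₀ = 1.61

x_1 = g(1.610000) = 1.523766
x_2 = g(1.523766) = 1.578815
x_3 = g(1.578815) = 1.543325
x_4 = g(1.543325) = 1.566061
x_5 = g(1.566061) = 1.551437
x_6 = g(1.551437) = 1.560819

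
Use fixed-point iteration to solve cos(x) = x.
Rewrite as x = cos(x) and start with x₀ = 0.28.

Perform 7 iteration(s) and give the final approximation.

Equation: cos(x) = x
Fixed-point form: x = cos(x)
x₀ = 0.28

x_1 = g(0.280000) = 0.961055
x_2 = g(0.961055) = 0.572655
x_3 = g(0.572655) = 0.840465
x_4 = g(0.840465) = 0.667116
x_5 = g(0.667116) = 0.785609
x_6 = g(0.785609) = 0.706958
x_7 = g(0.706958) = 0.760342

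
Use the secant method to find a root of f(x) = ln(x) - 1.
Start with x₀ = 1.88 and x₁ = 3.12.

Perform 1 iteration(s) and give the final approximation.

f(x) = ln(x) - 1
x₀ = 1.88, x₁ = 3.12

Secant formula: x_{n+1} = x_n - f(x_n)(x_n - x_{n-1})/(f(x_n) - f(x_{n-1}))

Iteration 1:
  f(1.880000) = -0.368728
  f(3.120000) = 0.137833
  x_2 = 3.120000 - 0.137833×(3.120000 - 1.880000)/(0.137833 - (-0.368728))
       = 2.782602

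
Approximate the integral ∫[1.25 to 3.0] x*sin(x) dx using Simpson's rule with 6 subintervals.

f(x) = x*sin(x)
a = 1.25, b = 3.0, n = 6
h = (b - a)/n = 0.291667

Simpson's rule: (h/3)[f(x₀) + 4f(x₁) + 2f(x₂) + ... + f(xₙ)]

x_0 = 1.2500, f(x_0) = 1.186231, coefficient = 1
x_1 = 1.5417, f(x_1) = 1.541013, coefficient = 4
x_2 = 1.8333, f(x_2) = 1.770514, coefficient = 2
x_3 = 2.1250, f(x_3) = 1.806930, coefficient = 4
x_4 = 2.4167, f(x_4) = 1.602443, coefficient = 2
x_5 = 2.7083, f(x_5) = 1.137043, coefficient = 4
x_6 = 3.0000, f(x_6) = 0.423360, coefficient = 1

I ≈ (0.291667/3) × 26.295445 = 2.556502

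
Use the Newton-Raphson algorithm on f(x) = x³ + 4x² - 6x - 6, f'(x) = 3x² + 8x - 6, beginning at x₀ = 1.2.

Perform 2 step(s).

f(x) = x³ + 4x² - 6x - 6
f'(x) = 3x² + 8x - 6
x₀ = 1.2

Newton-Raphson formula: x_{n+1} = x_n - f(x_n)/f'(x_n)

Iteration 1:
  f(1.200000) = -5.712000
  f'(1.200000) = 7.920000
  x_1 = 1.200000 - (-5.712000)/7.920000 = 1.921212
Iteration 2:
  f(1.921212) = 4.328253
  f'(1.921212) = 20.442865
  x_2 = 1.921212 - 4.328253/20.442865 = 1.709488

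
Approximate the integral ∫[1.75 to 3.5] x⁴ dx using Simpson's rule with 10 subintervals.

f(x) = x⁴
a = 1.75, b = 3.5, n = 10
h = (b - a)/n = 0.175000

Simpson's rule: (h/3)[f(x₀) + 4f(x₁) + 2f(x₂) + ... + f(xₙ)]

x_0 = 1.7500, f(x_0) = 9.378906, coefficient = 1
x_1 = 1.9250, f(x_1) = 13.731657, coefficient = 4
x_2 = 2.1000, f(x_2) = 19.448100, coefficient = 2
x_3 = 2.2750, f(x_3) = 26.787094, coefficient = 4
x_4 = 2.4500, f(x_4) = 36.030006, coefficient = 2
x_5 = 2.6250, f(x_5) = 47.480713, coefficient = 4
x_6 = 2.8000, f(x_6) = 61.465600, coefficient = 2
x_7 = 2.9750, f(x_7) = 78.333563, coefficient = 4
x_8 = 3.1500, f(x_8) = 98.456006, coefficient = 2
x_9 = 3.3250, f(x_9) = 122.226844, coefficient = 4
x_10 = 3.5000, f(x_10) = 150.062500, coefficient = 1

I ≈ (0.175000/3) × 1744.480314 = 101.761352
Exact value: 101.761133
Error: 0.000219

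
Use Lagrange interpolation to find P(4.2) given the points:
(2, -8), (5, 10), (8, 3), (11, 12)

Lagrange interpolation formula:
P(x) = Σ yᵢ × Lᵢ(x)
where Lᵢ(x) = Π_{j≠i} (x - xⱼ)/(xᵢ - xⱼ)

L_0(4.2) = (4.2 - 5)/(2 - 5) × (4.2 - 8)/(2 - 8) × (4.2 - 11)/(2 - 11) = 0.127605
L_1(4.2) = (4.2 - 2)/(5 - 2) × (4.2 - 8)/(5 - 8) × (4.2 - 11)/(5 - 11) = 1.052741
L_2(4.2) = (4.2 - 2)/(8 - 2) × (4.2 - 5)/(8 - 5) × (4.2 - 11)/(8 - 11) = -0.221630
L_3(4.2) = (4.2 - 2)/(11 - 2) × (4.2 - 5)/(11 - 5) × (4.2 - 8)/(11 - 8) = 0.041284

P(4.2) = (-8)×L_0(4.2) + 10×L_1(4.2) + 3×L_2(4.2) + 12×L_3(4.2)
P(4.2) = 9.337086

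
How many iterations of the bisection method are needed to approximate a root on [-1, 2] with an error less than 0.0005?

We need (b-a)/2^n ≤ 0.0005
(2 - (-1))/2^n ≤ 0.0005
3/2^n ≤ 0.0005
2^n ≥ 6000
n ≥ log₂(6000) = 12.55
n ≥ 13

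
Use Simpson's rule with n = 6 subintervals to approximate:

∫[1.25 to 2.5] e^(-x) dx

f(x) = e^(-x)
a = 1.25, b = 2.5, n = 6
h = (b - a)/n = 0.208333

Simpson's rule: (h/3)[f(x₀) + 4f(x₁) + 2f(x₂) + ... + f(xₙ)]

x_0 = 1.2500, f(x_0) = 0.286505, coefficient = 1
x_1 = 1.4583, f(x_1) = 0.232624, coefficient = 4
x_2 = 1.6667, f(x_2) = 0.188876, coefficient = 2
x_3 = 1.8750, f(x_3) = 0.153355, coefficient = 4
x_4 = 2.0833, f(x_4) = 0.124514, coefficient = 2
x_5 = 2.2917, f(x_5) = 0.101098, coefficient = 4
x_6 = 2.5000, f(x_6) = 0.082085, coefficient = 1

I ≈ (0.208333/3) × 2.943676 = 0.204422
Exact value: 0.204420
Error: 0.000002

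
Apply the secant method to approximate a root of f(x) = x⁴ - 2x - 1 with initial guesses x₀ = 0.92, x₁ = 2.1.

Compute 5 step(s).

f(x) = x⁴ - 2x - 1
x₀ = 0.92, x₁ = 2.1

Secant formula: x_{n+1} = x_n - f(x_n)(x_n - x_{n-1})/(f(x_n) - f(x_{n-1}))

Iteration 1:
  f(0.920000) = -2.123607
  f(2.100000) = 14.248100
  x_2 = 2.100000 - 14.248100×(2.100000 - 0.920000)/(14.248100 - (-2.123607))
       = 1.073060
Iteration 2:
  f(2.100000) = 14.248100
  f(1.073060) = -1.820265
  x_3 = 1.073060 - (-1.820265)×(1.073060 - 2.100000)/(-1.820265 - 14.248100)
       = 1.189394
Iteration 3:
  f(1.073060) = -1.820265
  f(1.189394) = -1.377528
  x_4 = 1.189394 - (-1.377528)×(1.189394 - 1.073060)/(-1.377528 - (-1.820265))
       = 1.551357
Iteration 4:
  f(1.189394) = -1.377528
  f(1.551357) = 1.689528
  x_5 = 1.551357 - 1.689528×(1.551357 - 1.189394)/(1.689528 - (-1.377528))
       = 1.351965
Iteration 5:
  f(1.551357) = 1.689528
  f(1.351965) = -0.363042
  x_6 = 1.351965 - (-0.363042)×(1.351965 - 1.551357)/(-0.363042 - 1.689528)
       = 1.387232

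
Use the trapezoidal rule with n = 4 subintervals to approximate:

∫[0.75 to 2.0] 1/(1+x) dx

f(x) = 1/(1+x)
a = 0.75, b = 2.0, n = 4
h = (b - a)/n = 0.312500

Trapezoidal rule: (h/2)[f(x₀) + 2f(x₁) + 2f(x₂) + ... + f(xₙ)]

x_0 = 0.7500, f(x_0) = 0.571429, coefficient = 1
x_1 = 1.0625, f(x_1) = 0.484848, coefficient = 2
x_2 = 1.3750, f(x_2) = 0.421053, coefficient = 2
x_3 = 1.6875, f(x_3) = 0.372093, coefficient = 2
x_4 = 2.0000, f(x_4) = 0.333333, coefficient = 1

I ≈ (0.312500/2) × 3.460750 = 0.540742
Exact value: 0.538997
Error: 0.001746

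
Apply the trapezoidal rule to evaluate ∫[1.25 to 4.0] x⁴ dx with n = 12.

f(x) = x⁴
a = 1.25, b = 4.0, n = 12
h = (b - a)/n = 0.229167

Trapezoidal rule: (h/2)[f(x₀) + 2f(x₁) + 2f(x₂) + ... + f(xₙ)]

x_0 = 1.2500, f(x_0) = 2.441406, coefficient = 1
x_1 = 1.4792, f(x_1) = 4.787055, coefficient = 2
x_2 = 1.7083, f(x_2) = 8.517075, coefficient = 2
x_3 = 1.9375, f(x_3) = 14.091812, coefficient = 2
x_4 = 2.1667, f(x_4) = 22.037809, coefficient = 2
x_5 = 2.3958, f(x_5) = 32.947799, coefficient = 2
x_6 = 2.6250, f(x_6) = 47.480713, coefficient = 2
x_7 = 2.8542, f(x_7) = 66.361672, coefficient = 2
x_8 = 3.0833, f(x_8) = 90.381993, coefficient = 2
x_9 = 3.3125, f(x_9) = 120.399185, coefficient = 2
x_10 = 3.5417, f(x_10) = 157.336953, coefficient = 2
x_11 = 3.7708, f(x_11) = 202.185194, coefficient = 2
x_12 = 4.0000, f(x_12) = 256.000000, coefficient = 1

I ≈ (0.229167/2) × 1791.495927 = 205.275575
Exact value: 204.189648
Error: 1.085927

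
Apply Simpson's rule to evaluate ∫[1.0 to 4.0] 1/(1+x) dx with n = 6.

f(x) = 1/(1+x)
a = 1.0, b = 4.0, n = 6
h = (b - a)/n = 0.500000

Simpson's rule: (h/3)[f(x₀) + 4f(x₁) + 2f(x₂) + ... + f(xₙ)]

x_0 = 1.0000, f(x_0) = 0.500000, coefficient = 1
x_1 = 1.5000, f(x_1) = 0.400000, coefficient = 4
x_2 = 2.0000, f(x_2) = 0.333333, coefficient = 2
x_3 = 2.5000, f(x_3) = 0.285714, coefficient = 4
x_4 = 3.0000, f(x_4) = 0.250000, coefficient = 2
x_5 = 3.5000, f(x_5) = 0.222222, coefficient = 4
x_6 = 4.0000, f(x_6) = 0.200000, coefficient = 1

I ≈ (0.500000/3) × 5.498413 = 0.916402
Exact value: 0.916291
Error: 0.000111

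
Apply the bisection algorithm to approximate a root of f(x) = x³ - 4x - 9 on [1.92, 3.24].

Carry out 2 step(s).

f(x) = x³ - 4x - 9
Initial interval: [1.92, 3.24]

Iteration 1:
  c_1 = (1.920000 + 3.240000)/2 = 2.580000
  f(c_1) = f(2.580000) = -2.146488
  f(a) × f(c) ≥ 0, new interval: [2.580000, 3.240000]
Iteration 2:
  c_2 = (2.580000 + 3.240000)/2 = 2.910000
  f(c_2) = f(2.910000) = 4.002171
  f(a) × f(c) < 0, new interval: [2.580000, 2.910000]

After 2 iteration(s), the approximation is c_2 = 2.910000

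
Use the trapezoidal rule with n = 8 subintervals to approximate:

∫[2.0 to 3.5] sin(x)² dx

f(x) = sin(x)²
a = 2.0, b = 3.5, n = 8
h = (b - a)/n = 0.187500

Trapezoidal rule: (h/2)[f(x₀) + 2f(x₁) + 2f(x₂) + ... + f(xₙ)]

x_0 = 2.0000, f(x_0) = 0.826822, coefficient = 1
x_1 = 2.1875, f(x_1) = 0.665512, coefficient = 2
x_2 = 2.3750, f(x_2) = 0.481199, coefficient = 2
x_3 = 2.5625, f(x_3) = 0.299499, coefficient = 2
x_4 = 2.7500, f(x_4) = 0.145665, coefficient = 2
x_5 = 2.9375, f(x_5) = 0.041079, coefficient = 2
x_6 = 3.1250, f(x_6) = 0.000275, coefficient = 2
x_7 = 3.3125, f(x_7) = 0.028926, coefficient = 2
x_8 = 3.5000, f(x_8) = 0.123049, coefficient = 1

I ≈ (0.187500/2) × 4.274181 = 0.400704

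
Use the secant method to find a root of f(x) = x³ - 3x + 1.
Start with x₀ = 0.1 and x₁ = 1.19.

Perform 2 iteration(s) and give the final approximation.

f(x) = x³ - 3x + 1
x₀ = 0.1, x₁ = 1.19

Secant formula: x_{n+1} = x_n - f(x_n)(x_n - x_{n-1})/(f(x_n) - f(x_{n-1}))

Iteration 1:
  f(0.100000) = 0.701000
  f(1.190000) = -0.884841
  x_2 = 1.190000 - (-0.884841)×(1.190000 - 0.100000)/(-0.884841 - 0.701000)
       = 0.581820
Iteration 2:
  f(1.190000) = -0.884841
  f(0.581820) = -0.548506
  x_3 = 0.581820 - (-0.548506)×(0.581820 - 1.190000)/(-0.548506 - (-0.884841))
       = -0.410018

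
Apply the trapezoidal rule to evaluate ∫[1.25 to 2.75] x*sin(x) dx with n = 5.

f(x) = x*sin(x)
a = 1.25, b = 2.75, n = 5
h = (b - a)/n = 0.300000

Trapezoidal rule: (h/2)[f(x₀) + 2f(x₁) + 2f(x₂) + ... + f(xₙ)]

x_0 = 1.2500, f(x_0) = 1.186231, coefficient = 1
x_1 = 1.5500, f(x_1) = 1.549665, coefficient = 2
x_2 = 1.8500, f(x_2) = 1.778359, coefficient = 2
x_3 = 2.1500, f(x_3) = 1.799332, coefficient = 2
x_4 = 2.4500, f(x_4) = 1.562524, coefficient = 2
x_5 = 2.7500, f(x_5) = 1.049568, coefficient = 1

I ≈ (0.300000/2) × 15.615558 = 2.342334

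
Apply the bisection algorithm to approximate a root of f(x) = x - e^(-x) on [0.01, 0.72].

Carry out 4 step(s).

f(x) = x - e^(-x)
Initial interval: [0.01, 0.72]

Iteration 1:
  c_1 = (0.010000 + 0.720000)/2 = 0.365000
  f(c_1) = f(0.365000) = -0.329197
  f(a) × f(c) ≥ 0, new interval: [0.365000, 0.720000]
Iteration 2:
  c_2 = (0.365000 + 0.720000)/2 = 0.542500
  f(c_2) = f(0.542500) = -0.038793
  f(a) × f(c) ≥ 0, new interval: [0.542500, 0.720000]
Iteration 3:
  c_3 = (0.542500 + 0.720000)/2 = 0.631250
  f(c_3) = f(0.631250) = 0.099324
  f(a) × f(c) < 0, new interval: [0.542500, 0.631250]
Iteration 4:
  c_4 = (0.542500 + 0.631250)/2 = 0.586875
  f(c_4) = f(0.586875) = 0.030813
  f(a) × f(c) < 0, new interval: [0.542500, 0.586875]

After 4 iteration(s), the approximation is c_4 = 0.586875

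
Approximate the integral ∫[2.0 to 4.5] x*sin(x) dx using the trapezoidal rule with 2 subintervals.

f(x) = x*sin(x)
a = 2.0, b = 4.5, n = 2
h = (b - a)/n = 1.250000

Trapezoidal rule: (h/2)[f(x₀) + 2f(x₁) + 2f(x₂) + ... + f(xₙ)]

x_0 = 2.0000, f(x_0) = 1.818595, coefficient = 1
x_1 = 3.2500, f(x_1) = -0.351634, coefficient = 2
x_2 = 4.5000, f(x_2) = -4.398886, coefficient = 1

I ≈ (1.250000/2) × -3.283559 = -2.052224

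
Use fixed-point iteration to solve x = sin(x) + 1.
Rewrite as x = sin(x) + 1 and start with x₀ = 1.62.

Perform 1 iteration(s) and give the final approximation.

Equation: x = sin(x) + 1
Fixed-point form: x = sin(x) + 1
x₀ = 1.62

x_1 = g(1.620000) = 1.998790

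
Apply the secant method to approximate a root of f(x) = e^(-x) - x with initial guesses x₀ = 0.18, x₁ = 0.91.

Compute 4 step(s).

f(x) = e^(-x) - x
x₀ = 0.18, x₁ = 0.91

Secant formula: x_{n+1} = x_n - f(x_n)(x_n - x_{n-1})/(f(x_n) - f(x_{n-1}))

Iteration 1:
  f(0.180000) = 0.655270
  f(0.910000) = -0.507476
  x_2 = 0.910000 - (-0.507476)×(0.910000 - 0.180000)/(-0.507476 - 0.655270)
       = 0.591394
Iteration 2:
  f(0.910000) = -0.507476
  f(0.591394) = -0.037840
  x_3 = 0.591394 - (-0.037840)×(0.591394 - 0.910000)/(-0.037840 - (-0.507476))
       = 0.565724
Iteration 3:
  f(0.591394) = -0.037840
  f(0.565724) = 0.002225
  x_4 = 0.565724 - 0.002225×(0.565724 - 0.591394)/(0.002225 - (-0.037840))
       = 0.567149
Iteration 4:
  f(0.565724) = 0.002225
  f(0.567149) = -0.000010
  x_5 = 0.567149 - (-0.000010)×(0.567149 - 0.565724)/(-0.000010 - 0.002225)
       = 0.567143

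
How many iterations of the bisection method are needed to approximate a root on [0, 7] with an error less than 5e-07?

We need (b-a)/2^n ≤ 5e-07
(7 - 0)/2^n ≤ 5e-07
7/2^n ≤ 5e-07
2^n ≥ 14000000
n ≥ log₂(14000000) = 23.74
n ≥ 24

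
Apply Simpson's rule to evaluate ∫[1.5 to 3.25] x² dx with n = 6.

f(x) = x²
a = 1.5, b = 3.25, n = 6
h = (b - a)/n = 0.291667

Simpson's rule: (h/3)[f(x₀) + 4f(x₁) + 2f(x₂) + ... + f(xₙ)]

x_0 = 1.5000, f(x_0) = 2.250000, coefficient = 1
x_1 = 1.7917, f(x_1) = 3.210069, coefficient = 4
x_2 = 2.0833, f(x_2) = 4.340278, coefficient = 2
x_3 = 2.3750, f(x_3) = 5.640625, coefficient = 4
x_4 = 2.6667, f(x_4) = 7.111111, coefficient = 2
x_5 = 2.9583, f(x_5) = 8.751736, coefficient = 4
x_6 = 3.2500, f(x_6) = 10.562500, coefficient = 1

I ≈ (0.291667/3) × 106.125000 = 10.317708
Exact value: 10.317708
Error: 0.000000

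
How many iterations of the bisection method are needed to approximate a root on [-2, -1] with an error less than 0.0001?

We need (b-a)/2^n ≤ 0.0001
(-1 - (-2))/2^n ≤ 0.0001
1/2^n ≤ 0.0001
2^n ≥ 10000
n ≥ log₂(10000) = 13.29
n ≥ 14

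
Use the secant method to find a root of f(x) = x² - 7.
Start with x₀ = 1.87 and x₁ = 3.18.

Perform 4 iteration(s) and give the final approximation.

f(x) = x² - 7
x₀ = 1.87, x₁ = 3.18

Secant formula: x_{n+1} = x_n - f(x_n)(x_n - x_{n-1})/(f(x_n) - f(x_{n-1}))

Iteration 1:
  f(1.870000) = -3.503100
  f(3.180000) = 3.112400
  x_2 = 3.180000 - 3.112400×(3.180000 - 1.870000)/(3.112400 - (-3.503100))
       = 2.563683
Iteration 2:
  f(3.180000) = 3.112400
  f(2.563683) = -0.427529
  x_3 = 2.563683 - (-0.427529)×(2.563683 - 3.180000)/(-0.427529 - 3.112400)
       = 2.638118
Iteration 3:
  f(2.563683) = -0.427529
  f(2.638118) = -0.040335
  x_4 = 2.638118 - (-0.040335)×(2.638118 - 2.563683)/(-0.040335 - (-0.427529))
       = 2.645872
Iteration 4:
  f(2.638118) = -0.040335
  f(2.645872) = 0.000637
  x_5 = 2.645872 - 0.000637×(2.645872 - 2.638118)/(0.000637 - (-0.040335))
       = 2.645751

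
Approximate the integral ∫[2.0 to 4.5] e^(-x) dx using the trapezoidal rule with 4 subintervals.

f(x) = e^(-x)
a = 2.0, b = 4.5, n = 4
h = (b - a)/n = 0.625000

Trapezoidal rule: (h/2)[f(x₀) + 2f(x₁) + 2f(x₂) + ... + f(xₙ)]

x_0 = 2.0000, f(x_0) = 0.135335, coefficient = 1
x_1 = 2.6250, f(x_1) = 0.072440, coefficient = 2
x_2 = 3.2500, f(x_2) = 0.038774, coefficient = 2
x_3 = 3.8750, f(x_3) = 0.020754, coefficient = 2
x_4 = 4.5000, f(x_4) = 0.011109, coefficient = 1

I ≈ (0.625000/2) × 0.410381 = 0.128244
Exact value: 0.124226
Error: 0.004018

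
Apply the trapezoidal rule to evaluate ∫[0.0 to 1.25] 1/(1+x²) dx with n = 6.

f(x) = 1/(1+x²)
a = 0.0, b = 1.25, n = 6
h = (b - a)/n = 0.208333

Trapezoidal rule: (h/2)[f(x₀) + 2f(x₁) + 2f(x₂) + ... + f(xₙ)]

x_0 = 0.0000, f(x_0) = 1.000000, coefficient = 1
x_1 = 0.2083, f(x_1) = 0.958403, coefficient = 2
x_2 = 0.4167, f(x_2) = 0.852071, coefficient = 2
x_3 = 0.6250, f(x_3) = 0.719101, coefficient = 2
x_4 = 0.8333, f(x_4) = 0.590164, coefficient = 2
x_5 = 1.0417, f(x_5) = 0.479600, coefficient = 2
x_6 = 1.2500, f(x_6) = 0.390244, coefficient = 1

I ≈ (0.208333/2) × 8.588922 = 0.894679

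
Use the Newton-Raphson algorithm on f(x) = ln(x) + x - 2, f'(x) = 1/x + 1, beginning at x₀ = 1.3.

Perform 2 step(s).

f(x) = ln(x) + x - 2
f'(x) = 1/x + 1
x₀ = 1.3

Newton-Raphson formula: x_{n+1} = x_n - f(x_n)/f'(x_n)

Iteration 1:
  f(1.300000) = -0.437636
  f'(1.300000) = 1.769231
  x_1 = 1.300000 - (-0.437636)/1.769231 = 1.547359
Iteration 2:
  f(1.547359) = -0.016091
  f'(1.547359) = 1.646262
  x_2 = 1.547359 - (-0.016091)/1.646262 = 1.557134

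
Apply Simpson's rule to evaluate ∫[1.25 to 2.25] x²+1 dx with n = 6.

f(x) = x²+1
a = 1.25, b = 2.25, n = 6
h = (b - a)/n = 0.166667

Simpson's rule: (h/3)[f(x₀) + 4f(x₁) + 2f(x₂) + ... + f(xₙ)]

x_0 = 1.2500, f(x_0) = 2.562500, coefficient = 1
x_1 = 1.4167, f(x_1) = 3.006944, coefficient = 4
x_2 = 1.5833, f(x_2) = 3.506944, coefficient = 2
x_3 = 1.7500, f(x_3) = 4.062500, coefficient = 4
x_4 = 1.9167, f(x_4) = 4.673611, coefficient = 2
x_5 = 2.0833, f(x_5) = 5.340278, coefficient = 4
x_6 = 2.2500, f(x_6) = 6.062500, coefficient = 1

I ≈ (0.166667/3) × 74.625000 = 4.145833
Exact value: 4.145833
Error: 0.000000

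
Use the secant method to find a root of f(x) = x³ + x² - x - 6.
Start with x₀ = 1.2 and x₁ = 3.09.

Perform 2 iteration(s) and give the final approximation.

f(x) = x³ + x² - x - 6
x₀ = 1.2, x₁ = 3.09

Secant formula: x_{n+1} = x_n - f(x_n)(x_n - x_{n-1})/(f(x_n) - f(x_{n-1}))

Iteration 1:
  f(1.200000) = -4.032000
  f(3.090000) = 29.961729
  x_2 = 3.090000 - 29.961729×(3.090000 - 1.200000)/(29.961729 - (-4.032000))
       = 1.424173
Iteration 2:
  f(3.090000) = 29.961729
  f(1.424173) = -2.507298
  x_3 = 1.424173 - (-2.507298)×(1.424173 - 3.090000)/(-2.507298 - 29.961729)
       = 1.552810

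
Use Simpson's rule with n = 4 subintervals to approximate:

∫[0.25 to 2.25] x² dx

f(x) = x²
a = 0.25, b = 2.25, n = 4
h = (b - a)/n = 0.500000

Simpson's rule: (h/3)[f(x₀) + 4f(x₁) + 2f(x₂) + ... + f(xₙ)]

x_0 = 0.2500, f(x_0) = 0.062500, coefficient = 1
x_1 = 0.7500, f(x_1) = 0.562500, coefficient = 4
x_2 = 1.2500, f(x_2) = 1.562500, coefficient = 2
x_3 = 1.7500, f(x_3) = 3.062500, coefficient = 4
x_4 = 2.2500, f(x_4) = 5.062500, coefficient = 1

I ≈ (0.500000/3) × 22.750000 = 3.791667
Exact value: 3.791667
Error: 0.000000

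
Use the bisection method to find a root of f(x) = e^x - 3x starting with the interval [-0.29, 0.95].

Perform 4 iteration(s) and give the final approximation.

f(x) = e^x - 3x
Initial interval: [-0.29, 0.95]

Iteration 1:
  c_1 = (-0.290000 + 0.950000)/2 = 0.330000
  f(c_1) = f(0.330000) = 0.400968
  f(a) × f(c) ≥ 0, new interval: [0.330000, 0.950000]
Iteration 2:
  c_2 = (0.330000 + 0.950000)/2 = 0.640000
  f(c_2) = f(0.640000) = -0.023519
  f(a) × f(c) < 0, new interval: [0.330000, 0.640000]
Iteration 3:
  c_3 = (0.330000 + 0.640000)/2 = 0.485000
  f(c_3) = f(0.485000) = 0.169175
  f(a) × f(c) ≥ 0, new interval: [0.485000, 0.640000]
Iteration 4:
  c_4 = (0.485000 + 0.640000)/2 = 0.562500
  f(c_4) = f(0.562500) = 0.067555
  f(a) × f(c) ≥ 0, new interval: [0.562500, 0.640000]

After 4 iteration(s), the approximation is c_4 = 0.562500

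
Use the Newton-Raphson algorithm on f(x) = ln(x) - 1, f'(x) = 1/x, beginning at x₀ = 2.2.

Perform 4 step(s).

f(x) = ln(x) - 1
f'(x) = 1/x
x₀ = 2.2

Newton-Raphson formula: x_{n+1} = x_n - f(x_n)/f'(x_n)

Iteration 1:
  f(2.200000) = -0.211543
  f'(2.200000) = 0.454545
  x_1 = 2.200000 - (-0.211543)/0.454545 = 2.665394
Iteration 2:
  f(2.665394) = -0.019648
  f'(2.665394) = 0.375179
  x_2 = 2.665394 - (-0.019648)/0.375179 = 2.717764
Iteration 3:
  f(2.717764) = -0.000191
  f'(2.717764) = 0.367950
  x_3 = 2.717764 - (-0.000191)/0.367950 = 2.718282
Iteration 4:
  f(2.718282) = 0.000000
  f'(2.718282) = 0.367879
  x_4 = 2.718282 - 0.000000/0.367879 = 2.718282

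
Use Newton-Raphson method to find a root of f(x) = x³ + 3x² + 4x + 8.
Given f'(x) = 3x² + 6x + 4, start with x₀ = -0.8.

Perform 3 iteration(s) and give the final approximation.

f(x) = x³ + 3x² + 4x + 8
f'(x) = 3x² + 6x + 4
x₀ = -0.8

Newton-Raphson formula: x_{n+1} = x_n - f(x_n)/f'(x_n)

Iteration 1:
  f(-0.800000) = 6.208000
  f'(-0.800000) = 1.120000
  x_1 = -0.800000 - 6.208000/1.120000 = -6.342857
Iteration 2:
  f(-6.342857) = -151.860711
  f'(-6.342857) = 86.638367
  x_2 = -6.342857 - (-151.860711)/86.638367 = -4.590046
Iteration 3:
  f(-4.590046) = -43.860096
  f'(-4.590046) = 39.665287
  x_3 = -4.590046 - (-43.860096)/39.665287 = -3.484291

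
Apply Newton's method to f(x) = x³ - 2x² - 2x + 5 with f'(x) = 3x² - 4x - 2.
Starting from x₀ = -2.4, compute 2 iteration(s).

f(x) = x³ - 2x² - 2x + 5
f'(x) = 3x² - 4x - 2
x₀ = -2.4

Newton-Raphson formula: x_{n+1} = x_n - f(x_n)/f'(x_n)

Iteration 1:
  f(-2.400000) = -15.544000
  f'(-2.400000) = 24.880000
  x_1 = -2.400000 - (-15.544000)/24.880000 = -1.775241
Iteration 2:
  f(-1.775241) = -3.347119
  f'(-1.775241) = 14.555408
  x_2 = -1.775241 - (-3.347119)/14.555408 = -1.545284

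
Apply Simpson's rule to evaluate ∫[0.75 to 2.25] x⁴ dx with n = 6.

f(x) = x⁴
a = 0.75, b = 2.25, n = 6
h = (b - a)/n = 0.250000

Simpson's rule: (h/3)[f(x₀) + 4f(x₁) + 2f(x₂) + ... + f(xₙ)]

x_0 = 0.7500, f(x_0) = 0.316406, coefficient = 1
x_1 = 1.0000, f(x_1) = 1.000000, coefficient = 4
x_2 = 1.2500, f(x_2) = 2.441406, coefficient = 2
x_3 = 1.5000, f(x_3) = 5.062500, coefficient = 4
x_4 = 1.7500, f(x_4) = 9.378906, coefficient = 2
x_5 = 2.0000, f(x_5) = 16.000000, coefficient = 4
x_6 = 2.2500, f(x_6) = 25.628906, coefficient = 1

I ≈ (0.250000/3) × 137.835938 = 11.486328
Exact value: 11.485547
Error: 0.000781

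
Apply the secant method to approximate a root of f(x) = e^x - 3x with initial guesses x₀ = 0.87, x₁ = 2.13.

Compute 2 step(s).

f(x) = e^x - 3x
x₀ = 0.87, x₁ = 2.13

Secant formula: x_{n+1} = x_n - f(x_n)(x_n - x_{n-1})/(f(x_n) - f(x_{n-1}))

Iteration 1:
  f(0.870000) = -0.223089
  f(2.130000) = 2.024867
  x_2 = 2.130000 - 2.024867×(2.130000 - 0.870000)/(2.024867 - (-0.223089))
       = 0.995044
Iteration 2:
  f(2.130000) = 2.024867
  f(0.995044) = -0.280289
  x_3 = 0.995044 - (-0.280289)×(0.995044 - 2.130000)/(-0.280289 - 2.024867)
       = 1.133045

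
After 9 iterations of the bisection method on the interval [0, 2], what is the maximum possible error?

Bisection error bound: |error| ≤ (b-a)/2^n
|error| ≤ (2 - 0)/2^9 = 2/2^9
|error| ≤ 0.0039062500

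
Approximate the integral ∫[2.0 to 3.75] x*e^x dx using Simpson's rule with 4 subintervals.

f(x) = x*e^x
a = 2.0, b = 3.75, n = 4
h = (b - a)/n = 0.437500

Simpson's rule: (h/3)[f(x₀) + 4f(x₁) + 2f(x₂) + ... + f(xₙ)]

x_0 = 2.0000, f(x_0) = 14.778112, coefficient = 1
x_1 = 2.4375, f(x_1) = 27.895710, coefficient = 4
x_2 = 2.8750, f(x_2) = 50.960594, coefficient = 2
x_3 = 3.3125, f(x_3) = 90.940295, coefficient = 4
x_4 = 3.7500, f(x_4) = 159.454058, coefficient = 1

I ≈ (0.437500/3) × 751.497379 = 109.593368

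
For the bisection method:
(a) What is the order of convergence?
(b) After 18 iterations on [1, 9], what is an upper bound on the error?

(a) Bisection has linear (order 1) convergence; the error is halved each step.

(b) Error bound = (b-a)/2^n = (9 - 1)/2^{18}
    = 8/2^{18}

(a) 1 (linear); (b) error ≤ 3.05e-05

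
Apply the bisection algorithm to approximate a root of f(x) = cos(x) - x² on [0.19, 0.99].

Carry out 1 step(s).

f(x) = cos(x) - x²
Initial interval: [0.19, 0.99]

Iteration 1:
  c_1 = (0.190000 + 0.990000)/2 = 0.590000
  f(c_1) = f(0.590000) = 0.482841
  f(a) × f(c) ≥ 0, new interval: [0.590000, 0.990000]

After 1 iteration(s), the approximation is c_1 = 0.590000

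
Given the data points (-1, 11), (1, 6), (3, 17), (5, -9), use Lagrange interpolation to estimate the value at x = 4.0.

Lagrange interpolation formula:
P(x) = Σ yᵢ × Lᵢ(x)
where Lᵢ(x) = Π_{j≠i} (x - xⱼ)/(xᵢ - xⱼ)

L_0(4.0) = (4.0 - 1)/(-1 - 1) × (4.0 - 3)/(-1 - 3) × (4.0 - 5)/(-1 - 5) = 0.062500
L_1(4.0) = (4.0 - (-1))/(1 - (-1)) × (4.0 - 3)/(1 - 3) × (4.0 - 5)/(1 - 5) = -0.312500
L_2(4.0) = (4.0 - (-1))/(3 - (-1)) × (4.0 - 1)/(3 - 1) × (4.0 - 5)/(3 - 5) = 0.937500
L_3(4.0) = (4.0 - (-1))/(5 - (-1)) × (4.0 - 1)/(5 - 1) × (4.0 - 3)/(5 - 3) = 0.312500

P(4.0) = 11×L_0(4.0) + 6×L_1(4.0) + 17×L_2(4.0) + (-9)×L_3(4.0)
P(4.0) = 11.937500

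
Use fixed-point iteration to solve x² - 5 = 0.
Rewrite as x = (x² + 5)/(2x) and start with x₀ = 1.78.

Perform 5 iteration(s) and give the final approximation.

Equation: x² - 5 = 0
Fixed-point form: x = (x² + 5)/(2x)
x₀ = 1.78

x_1 = g(1.780000) = 2.294494
x_2 = g(2.294494) = 2.236812
x_3 = g(2.236812) = 2.236068
x_4 = g(2.236068) = 2.236068
x_5 = g(2.236068) = 2.236068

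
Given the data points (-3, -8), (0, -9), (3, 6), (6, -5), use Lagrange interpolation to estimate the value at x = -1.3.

Lagrange interpolation formula:
P(x) = Σ yᵢ × Lᵢ(x)
where Lᵢ(x) = Π_{j≠i} (x - xⱼ)/(xᵢ - xⱼ)

L_0(-1.3) = (-1.3 - 0)/(-3 - 0) × (-1.3 - 3)/(-3 - 3) × (-1.3 - 6)/(-3 - 6) = 0.251895
L_1(-1.3) = (-1.3 - (-3))/(0 - (-3)) × (-1.3 - 3)/(0 - 3) × (-1.3 - 6)/(0 - 6) = 0.988204
L_2(-1.3) = (-1.3 - (-3))/(3 - (-3)) × (-1.3 - 0)/(3 - 0) × (-1.3 - 6)/(3 - 6) = -0.298759
L_3(-1.3) = (-1.3 - (-3))/(6 - (-3)) × (-1.3 - 0)/(6 - 0) × (-1.3 - 3)/(6 - 3) = 0.058660

P(-1.3) = (-8)×L_0(-1.3) + (-9)×L_1(-1.3) + 6×L_2(-1.3) + (-5)×L_3(-1.3)
P(-1.3) = -12.994852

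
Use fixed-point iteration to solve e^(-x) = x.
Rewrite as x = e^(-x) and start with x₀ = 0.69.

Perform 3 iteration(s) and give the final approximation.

Equation: e^(-x) = x
Fixed-point form: x = e^(-x)
x₀ = 0.69

x_1 = g(0.690000) = 0.501576
x_2 = g(0.501576) = 0.605575
x_3 = g(0.605575) = 0.545760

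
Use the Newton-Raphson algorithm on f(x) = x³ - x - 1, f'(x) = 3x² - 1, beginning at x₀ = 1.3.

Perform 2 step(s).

f(x) = x³ - x - 1
f'(x) = 3x² - 1
x₀ = 1.3

Newton-Raphson formula: x_{n+1} = x_n - f(x_n)/f'(x_n)

Iteration 1:
  f(1.300000) = -0.103000
  f'(1.300000) = 4.070000
  x_1 = 1.300000 - (-0.103000)/4.070000 = 1.325307
Iteration 2:
  f(1.325307) = 0.002514
  f'(1.325307) = 4.269317
  x_2 = 1.325307 - 0.002514/4.269317 = 1.324718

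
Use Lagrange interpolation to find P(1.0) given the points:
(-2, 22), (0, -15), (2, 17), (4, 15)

Lagrange interpolation formula:
P(x) = Σ yᵢ × Lᵢ(x)
where Lᵢ(x) = Π_{j≠i} (x - xⱼ)/(xᵢ - xⱼ)

L_0(1.0) = (1.0 - 0)/(-2 - 0) × (1.0 - 2)/(-2 - 2) × (1.0 - 4)/(-2 - 4) = -0.062500
L_1(1.0) = (1.0 - (-2))/(0 - (-2)) × (1.0 - 2)/(0 - 2) × (1.0 - 4)/(0 - 4) = 0.562500
L_2(1.0) = (1.0 - (-2))/(2 - (-2)) × (1.0 - 0)/(2 - 0) × (1.0 - 4)/(2 - 4) = 0.562500
L_3(1.0) = (1.0 - (-2))/(4 - (-2)) × (1.0 - 0)/(4 - 0) × (1.0 - 2)/(4 - 2) = -0.062500

P(1.0) = 22×L_0(1.0) + (-15)×L_1(1.0) + 17×L_2(1.0) + 15×L_3(1.0)
P(1.0) = -1.187500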